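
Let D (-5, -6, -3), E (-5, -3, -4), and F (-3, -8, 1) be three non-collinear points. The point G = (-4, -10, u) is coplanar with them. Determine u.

0

A normal to the plane is n = DE × DF = (10, -2, -6).
G lies in the plane iff n · DG = 0.
This gives (-6)u + (0) = 0, so u = 0.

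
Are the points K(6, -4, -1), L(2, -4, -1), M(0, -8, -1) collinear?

No

KL = (-4, 0, 0), KM = (-6, -4, 0).
KL × KM = (0, 0, 16).
The cross product is nonzero, so the points do not lie on one line.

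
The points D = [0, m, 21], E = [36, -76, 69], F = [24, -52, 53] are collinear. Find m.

-4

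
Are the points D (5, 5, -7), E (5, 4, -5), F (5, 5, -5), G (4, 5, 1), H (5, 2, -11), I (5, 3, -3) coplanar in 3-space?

No

The plane through D, E, F has normal n = DE × DF = (-2, 0, 0) and equation n·P = -10.
Checking the remaining points: n·G = -8, n·H = -10, n·I = -10.
Since n·G = -8 ≠ -10, G is off the plane and the points are not all coplanar.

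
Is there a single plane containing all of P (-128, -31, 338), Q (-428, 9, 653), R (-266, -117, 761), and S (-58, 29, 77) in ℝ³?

No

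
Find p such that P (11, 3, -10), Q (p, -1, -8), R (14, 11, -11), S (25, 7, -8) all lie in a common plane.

Normal to plane PRS: n = (20, -20, -100); plane equation n·X = 1160.
Requiring n·Q = 1160: (20)p + (820) = 1160.
So p = 17.

17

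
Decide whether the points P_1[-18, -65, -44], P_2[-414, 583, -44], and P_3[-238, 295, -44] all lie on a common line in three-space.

Yes

P_1P_2 = (-396, 648, 0), P_1P_3 = (-220, 360, 0).
P_1P_2 × P_1P_3 = (0, 0, 0).
The cross product vanishes, so the three points are collinear.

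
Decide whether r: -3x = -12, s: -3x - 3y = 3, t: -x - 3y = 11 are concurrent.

Yes

Lines aᵢx + bᵢy = cᵢ with pairwise distinct directions are concurrent exactly when det[aᵢ bᵢ cᵢ] = 0.
Here the determinant is 0.
It vanishes, so the lines are concurrent at (4, -5).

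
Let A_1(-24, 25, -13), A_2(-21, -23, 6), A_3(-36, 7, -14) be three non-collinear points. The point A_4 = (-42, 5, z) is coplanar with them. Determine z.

A normal to the plane is n = A_1A_2 × A_1A_3 = (390, -225, -630).
A_4 lies in the plane iff n · A_1A_4 = 0.
This gives (-630)z + (-10710) = 0, so z = -17.

-17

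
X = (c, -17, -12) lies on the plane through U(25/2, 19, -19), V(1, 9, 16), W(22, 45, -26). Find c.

A normal to the plane is n = UV × UW = (-840, 252, -204).
X lies in the plane iff n · UX = 0.
This gives (-840)c + (0) = 0, so c = 0.

0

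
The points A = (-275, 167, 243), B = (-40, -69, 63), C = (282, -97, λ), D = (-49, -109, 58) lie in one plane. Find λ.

-112

The points are coplanar iff AB · (AC × AD) = 0.
Expanding, this is linear in λ: (11524)λ + (1290688) = 0.
So λ = -112.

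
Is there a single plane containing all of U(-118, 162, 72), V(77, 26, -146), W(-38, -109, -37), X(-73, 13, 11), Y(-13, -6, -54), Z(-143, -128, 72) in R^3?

Yes

The plane through U, V, W has normal n = UV × UW = (-44254, 3815, -41965) and equation n·P = 2818522.
Checking the remaining points: n·X = 2818522, n·Y = 2818522, n·Z = 2818522.
All equal 2818522, so all 6 points lie in one plane.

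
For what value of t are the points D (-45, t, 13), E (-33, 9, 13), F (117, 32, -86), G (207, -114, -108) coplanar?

41

The points are coplanar iff DE · (DF × DG) = 0.
Expanding, this is linear in t: (5610)t + (-230010) = 0.
So t = 41.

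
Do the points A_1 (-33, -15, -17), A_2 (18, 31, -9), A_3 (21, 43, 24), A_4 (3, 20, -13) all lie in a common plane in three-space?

A normal to the plane through A_1, A_2, A_3 is n = A_1A_2 × A_1A_3 = (1422, -1659, 474).
The plane has equation n·P = -30099. For A_4: n·A_4 = -35076.
-35076 ≠ -30099, so A_4 is off the plane.

No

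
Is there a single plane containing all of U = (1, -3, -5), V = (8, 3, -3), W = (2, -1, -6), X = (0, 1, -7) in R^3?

A normal to the plane through U, V, W is n = UV × UW = (-10, 9, 8).
The plane has equation n·P = -77. For X: n·X = -47.
-47 ≠ -77, so X is off the plane.

No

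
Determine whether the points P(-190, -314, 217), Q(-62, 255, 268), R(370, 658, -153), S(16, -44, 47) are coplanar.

No

A normal to the plane through P, Q, R is n = PQ × PR = (-260102, 75920, -194224).
The plane has equation n·X = -16566108. For S: n·S = -16630640.
-16630640 ≠ -16566108, so S is off the plane.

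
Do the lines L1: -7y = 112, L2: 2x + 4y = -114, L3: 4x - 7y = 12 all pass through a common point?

The three lines meet at one point iff the augmented coefficient matrix [aᵢ bᵢ cᵢ] has rank < 3, i.e. its determinant vanishes.
Here the determinant is 0.
It vanishes, so the lines are concurrent at (-25, -16).

Yes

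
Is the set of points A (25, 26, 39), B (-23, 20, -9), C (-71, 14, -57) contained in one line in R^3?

Yes

AB = (-48, -6, -48), AC = (-96, -12, -96).
Each component of AC is 2 times the corresponding component of AB, so AC = 2·AB and the points are collinear.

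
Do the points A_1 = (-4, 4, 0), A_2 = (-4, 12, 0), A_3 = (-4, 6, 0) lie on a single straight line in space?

Yes

A_1A_2 = (0, 8, 0), A_1A_3 = (0, 2, 0).
A_1A_2 × A_1A_3 = (0, 0, 0).
The cross product vanishes, so the three points are collinear.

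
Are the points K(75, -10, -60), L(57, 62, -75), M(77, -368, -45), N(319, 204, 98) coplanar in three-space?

With K as base: KL = (-18, 72, -15), KM = (2, -358, 15), KN = (244, 214, 158).
KM × KN = (-59774, 3344, 87780).
KL · (KM × KN) = 0.
The scalar triple product vanishes, so the four points are coplanar.

Yes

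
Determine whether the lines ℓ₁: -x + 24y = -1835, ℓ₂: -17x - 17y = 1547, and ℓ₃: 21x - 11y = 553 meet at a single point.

Intersecting ℓ₁ and ℓ₂: solving the 2×2 system gives (x, y) = (-349/25, -1926/25).
Substitute into ℓ₃: (21)(-349/25) + (-11)(-1926/25) = 13857/25.
But ℓ₃ requires 553 ≠ 13857/25, so the three lines have no common point.

No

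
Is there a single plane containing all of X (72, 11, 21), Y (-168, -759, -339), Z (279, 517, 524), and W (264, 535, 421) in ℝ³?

Yes

A normal to the plane through X, Y, Z is n = XY × XZ = (-205150, 46200, 37950).
The plane has equation n·P = -13465650. For W: n·W = -13465650.
Equal, so W lies in the plane and all four are coplanar.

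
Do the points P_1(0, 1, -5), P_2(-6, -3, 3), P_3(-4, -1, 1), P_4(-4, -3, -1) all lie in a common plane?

Yes

The four points are coplanar iff the 3×3 determinant with rows P_1P_2, P_1P_3, P_1P_4 is zero.
Rows: (-6, -4, 8), (-4, -2, 6), (-4, -4, 4).
Expanding along the first row: (-6)(16) − (-4)(8) + (8)(8) = 0.
Zero determinant ⇒ coplanar.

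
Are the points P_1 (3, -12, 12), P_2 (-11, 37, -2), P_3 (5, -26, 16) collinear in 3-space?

P_1P_2 = (-14, 49, -14), P_1P_3 = (2, -14, 4).
P_1P_2 × P_1P_3 = (0, 28, 98).
The cross product is nonzero, so the points do not lie on one line.

No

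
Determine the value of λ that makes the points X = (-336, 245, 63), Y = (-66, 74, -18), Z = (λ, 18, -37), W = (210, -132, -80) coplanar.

Normal to plane XYW: n = (-6084, -5616, -8424); plane equation n·P = 137592.
Requiring n·Z = 137592: (-6084)λ + (210600) = 137592.
So λ = 12.

12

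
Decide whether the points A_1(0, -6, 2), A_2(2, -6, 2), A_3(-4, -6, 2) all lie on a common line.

Yes

A_1A_2 = (2, 0, 0), A_1A_3 = (-4, 0, 0).
A_1A_2 × A_1A_3 = (0, 0, 0).
The cross product vanishes, so the three points are collinear.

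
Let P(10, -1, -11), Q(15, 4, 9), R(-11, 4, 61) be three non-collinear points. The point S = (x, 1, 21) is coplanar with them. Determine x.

Coplanarity requires PQ · (PR × PS) = 0.
PQ = (5, 5, 20), PR = (-21, 5, 72); the triple product is linear in x with coefficient 260 and constant term 0.
Setting it to zero: x = 0.

0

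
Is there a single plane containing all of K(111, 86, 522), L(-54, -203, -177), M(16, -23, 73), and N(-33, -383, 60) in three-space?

No

The four points are coplanar iff the 3×3 determinant with rows KL, KM, KN is zero.
Rows: (-165, -289, -699), (-95, -109, -449), (-144, -469, -462).
Expanding along the first row: (-165)(-160223) − (-289)(-20766) + (-699)(28859) = 262980.
Nonzero ⇒ not coplanar.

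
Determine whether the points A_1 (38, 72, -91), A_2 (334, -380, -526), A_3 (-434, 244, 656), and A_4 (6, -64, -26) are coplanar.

Yes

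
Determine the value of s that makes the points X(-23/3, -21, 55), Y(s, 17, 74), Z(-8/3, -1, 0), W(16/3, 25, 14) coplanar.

The points are coplanar iff XY · (XZ × XW) = 0.
Expanding, this is linear in s: (1710)s + (-6840) = 0.
So s = 4.

4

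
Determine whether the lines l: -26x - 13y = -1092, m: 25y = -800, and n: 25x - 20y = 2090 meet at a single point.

The three lines meet at one point iff the augmented coefficient matrix [aᵢ bᵢ cᵢ] has rank < 3, i.e. its determinant vanishes.
Here the determinant is 0.
It vanishes, so the lines are concurrent at (58, -32).

Yes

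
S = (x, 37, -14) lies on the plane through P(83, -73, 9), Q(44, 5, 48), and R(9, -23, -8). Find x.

-63

A normal to the plane is n = PQ × PR = (-3276, -3549, 3822).
S lies in the plane iff n · PS = 0.
This gives (-3276)x + (-206388) = 0, so x = -63.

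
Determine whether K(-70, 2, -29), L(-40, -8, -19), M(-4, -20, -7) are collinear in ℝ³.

Yes

KL = (30, -10, 10), KM = (66, -22, 22).
KL × KM = (0, 0, 0).
The cross product vanishes, so the three points are collinear.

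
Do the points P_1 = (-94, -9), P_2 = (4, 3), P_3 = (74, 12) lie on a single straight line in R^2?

No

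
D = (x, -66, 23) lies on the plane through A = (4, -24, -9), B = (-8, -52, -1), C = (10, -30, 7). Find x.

Coplanarity requires AB · (AC × AD) = 0.
AB = (-12, -28, 8), AC = (6, -6, 16); the triple product is linear in x with coefficient -400 and constant term -800.
Setting it to zero: x = -2.

-2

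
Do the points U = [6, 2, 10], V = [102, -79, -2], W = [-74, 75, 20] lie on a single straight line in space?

UV = (96, -81, -12), UW = (-80, 73, 10).
Comparing components 2 and 3: (-81)(10) − (-12)(73) = 66 ≠ 0, so UV and UW are not parallel and the points are not collinear.

No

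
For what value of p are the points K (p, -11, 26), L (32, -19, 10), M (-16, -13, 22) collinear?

Collinearity requires KL × KM = 0; each component is linear in p.
The y-component gives (12)p + (384) = 0, so p = -32.
The remaining components then also vanish.

-32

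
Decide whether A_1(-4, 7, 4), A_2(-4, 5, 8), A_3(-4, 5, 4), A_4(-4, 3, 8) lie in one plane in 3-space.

The four points are coplanar iff the 3×3 determinant with rows A_1A_2, A_1A_3, A_1A_4 is zero.
Rows: (0, -2, 4), (0, -2, 0), (0, -4, 4).
Expanding along the first row: (0)(-8) − (-2)(0) + (4)(0) = 0.
Zero determinant ⇒ coplanar.

Yes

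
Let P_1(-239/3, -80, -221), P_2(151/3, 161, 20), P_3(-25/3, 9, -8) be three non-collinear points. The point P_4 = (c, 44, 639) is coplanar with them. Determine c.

A normal to the plane is n = P_1P_2 × P_1P_3 = (29884, -31496/3, -16864/3).
P_4 lies in the plane iff n · P_1P_4 = 0.
This gives (29884)c + (-11266268/3) = 0, so c = 377/3.

377/3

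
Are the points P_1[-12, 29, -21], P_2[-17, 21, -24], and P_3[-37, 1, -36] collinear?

No

P_1P_2 = (-5, -8, -3), P_1P_3 = (-25, -28, -15).
P_1P_2 × P_1P_3 = (36, 0, -60).
The cross product is nonzero, so the points do not lie on one line.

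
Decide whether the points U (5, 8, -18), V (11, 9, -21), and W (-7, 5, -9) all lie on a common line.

UV = (6, 1, -3), UW = (-12, -3, 9).
UV × UW = (0, -18, -6).
The cross product is nonzero, so the points do not lie on one line.

No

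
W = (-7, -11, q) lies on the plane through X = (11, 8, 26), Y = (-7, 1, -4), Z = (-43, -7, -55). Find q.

-22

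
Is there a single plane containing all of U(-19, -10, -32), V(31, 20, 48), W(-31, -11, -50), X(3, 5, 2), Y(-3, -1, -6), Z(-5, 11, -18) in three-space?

No

The plane through U, V, W has normal n = UV × UW = (-460, -60, 310) and equation n·P = -580.
Checking the remaining points: n·X = -1060, n·Y = -420, n·Z = -3940.
Since n·X = -1060 ≠ -580, X is off the plane and the points are not all coplanar.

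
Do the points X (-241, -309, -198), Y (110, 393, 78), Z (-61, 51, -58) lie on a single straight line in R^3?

XY = (351, 702, 276), XZ = (180, 360, 140).
Comparing components 2 and 3: (702)(140) − (276)(360) = -1080 ≠ 0, so XY and XZ are not parallel and the points are not collinear.

No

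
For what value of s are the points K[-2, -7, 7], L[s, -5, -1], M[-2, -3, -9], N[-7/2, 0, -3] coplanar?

Normal to plane KMN: n = (72, 24, 6); plane equation n·P = -270.
Requiring n·L = -270: (72)s + (-126) = -270.
So s = -2.

-2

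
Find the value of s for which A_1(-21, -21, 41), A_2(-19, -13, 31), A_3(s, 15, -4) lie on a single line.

Direction A_1A_2 = (2, 8, -10). From the y-coordinate of A_3, the parameter along the line is τ = (15 − (-21))/8 = 9/2.
Then s = (-21) + 9/2·(2) = -12.

-12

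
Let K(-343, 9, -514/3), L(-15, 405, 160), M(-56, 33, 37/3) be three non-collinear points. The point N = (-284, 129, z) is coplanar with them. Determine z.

The plane through K, L, M has equation 64780x + 34850y − 105780z = -3782250.
Substituting N: (-105780)z + (-13901870) = -3782250, so z = -287/3.

-287/3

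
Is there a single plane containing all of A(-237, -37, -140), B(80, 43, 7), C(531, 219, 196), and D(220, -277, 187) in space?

A normal to the plane through A, B, C is n = AB × AC = (-10752, 6384, 19712).
The plane has equation n·P = -447664. For D: n·D = -447664.
Equal, so D lies in the plane and all four are coplanar.

Yes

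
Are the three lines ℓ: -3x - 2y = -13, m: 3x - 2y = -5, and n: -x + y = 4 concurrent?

Lines aᵢx + bᵢy = cᵢ with pairwise distinct directions are concurrent exactly when det[aᵢ bᵢ cᵢ] = 0.
Here the determinant is 10.
Nonzero, so no common point exists.

No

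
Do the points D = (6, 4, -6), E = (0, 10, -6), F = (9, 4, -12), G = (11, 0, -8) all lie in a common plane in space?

Yes

The four points are coplanar iff the 3×3 determinant with rows DE, DF, DG is zero.
Rows: (-6, 6, 0), (3, 0, -6), (5, -4, -2).
Expanding along the first row: (-6)(-24) − (6)(24) + (0)(-12) = 0.
Zero determinant ⇒ coplanar.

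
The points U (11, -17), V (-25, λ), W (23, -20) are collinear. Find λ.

Collinearity: (V − U) must be parallel to (W − U) = (12, -3).
Cross-multiplying the components: (λ − (-17))·(12) = (-36)·(-3).
Solving gives λ = -8.

-8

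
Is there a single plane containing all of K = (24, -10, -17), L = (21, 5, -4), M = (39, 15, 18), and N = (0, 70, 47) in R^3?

Yes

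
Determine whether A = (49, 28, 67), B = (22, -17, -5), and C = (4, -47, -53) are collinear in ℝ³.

Yes

AB = (-27, -45, -72), AC = (-45, -75, -120).
Each component of AC is 5/3 times the corresponding component of AB, so AC = 5/3·AB and the points are collinear.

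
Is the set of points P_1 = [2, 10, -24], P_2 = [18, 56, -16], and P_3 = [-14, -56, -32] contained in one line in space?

No

P_1P_2 = (16, 46, 8), P_1P_3 = (-16, -66, -8).
Comparing components 2 and 3: (46)(-8) − (8)(-66) = 160 ≠ 0, so P_1P_2 and P_1P_3 are not parallel and the points are not collinear.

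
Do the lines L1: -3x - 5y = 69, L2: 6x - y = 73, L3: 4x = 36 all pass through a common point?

Intersecting L1 and L2: solving the 2×2 system gives (x, y) = (296/33, -211/11).
Substitute into L3: (4)(296/33) + (0)(-211/11) = 1184/33.
But L3 requires 36 ≠ 1184/33, so the three lines have no common point.

No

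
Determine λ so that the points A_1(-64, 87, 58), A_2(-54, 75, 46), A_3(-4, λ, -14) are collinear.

Direction A_1A_2 = (10, -12, -12). From the x-coordinate of A_3, the parameter along the line is τ = (-4 − (-64))/10 = 6.
Then λ = 87 + 6·(-12) = 15.

15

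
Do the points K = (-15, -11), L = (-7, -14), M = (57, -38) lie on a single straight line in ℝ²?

Yes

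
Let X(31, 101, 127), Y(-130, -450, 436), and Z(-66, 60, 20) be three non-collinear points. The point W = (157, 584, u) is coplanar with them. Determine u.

-167

Coplanarity requires XY · (XZ × XW) = 0.
XY = (-161, -551, 309), XZ = (-97, -41, -107); the triple product is linear in u with coefficient -46846 and constant term -7823282.
Setting it to zero: u = -167.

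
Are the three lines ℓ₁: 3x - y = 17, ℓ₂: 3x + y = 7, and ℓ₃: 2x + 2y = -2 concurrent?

Yes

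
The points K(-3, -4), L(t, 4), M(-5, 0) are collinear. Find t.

The three points are collinear iff det[KL; KM] = 0.
This determinant is linear in t: (4)t + (28) = 0, so t = -7.

-7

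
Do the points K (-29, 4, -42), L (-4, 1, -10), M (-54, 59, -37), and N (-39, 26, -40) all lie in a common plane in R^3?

Yes

A normal to the plane through K, L, M is n = KL × KM = (-1775, -925, 1300).
The plane has equation n·P = -6825. For N: n·N = -6825.
Equal, so N lies in the plane and all four are coplanar.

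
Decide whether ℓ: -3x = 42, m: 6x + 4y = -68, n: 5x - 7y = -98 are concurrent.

The three lines meet at one point iff the augmented coefficient matrix [aᵢ bᵢ cᵢ] has rank < 3, i.e. its determinant vanishes.
Here the determinant is 0.
It vanishes, so the lines are concurrent at (-14, 4).

Yes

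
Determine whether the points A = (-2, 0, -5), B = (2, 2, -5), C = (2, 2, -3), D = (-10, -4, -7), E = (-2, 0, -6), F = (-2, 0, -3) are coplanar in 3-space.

Yes

The plane through A, B, C has normal n = AB × AC = (4, -8, 0) and equation n·P = -8.
Checking the remaining points: n·D = -8, n·E = -8, n·F = -8.
All equal -8, so all 6 points lie in one plane.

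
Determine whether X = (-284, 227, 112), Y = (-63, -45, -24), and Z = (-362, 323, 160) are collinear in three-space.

XY = (221, -272, -136), XZ = (-78, 96, 48).
XY × XZ = (0, 0, 0).
The cross product vanishes, so the three points are collinear.

Yes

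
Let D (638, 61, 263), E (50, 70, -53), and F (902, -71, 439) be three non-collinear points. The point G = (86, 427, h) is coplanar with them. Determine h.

Coplanarity requires DE · (DF × DG) = 0.
DE = (-588, 9, -316), DF = (264, -132, 176); the triple product is linear in h with coefficient 75240 and constant term 9705960.
Setting it to zero: h = -129.

-129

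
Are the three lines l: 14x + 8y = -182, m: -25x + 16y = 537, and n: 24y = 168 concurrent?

Yes

The three lines meet at one point iff the augmented coefficient matrix [aᵢ bᵢ cᵢ] has rank < 3, i.e. its determinant vanishes.
Here the determinant is 0.
It vanishes, so the lines are concurrent at (-17, 7).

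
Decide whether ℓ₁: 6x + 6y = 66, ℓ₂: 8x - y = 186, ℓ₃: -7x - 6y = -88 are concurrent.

Intersecting ℓ₁ and ℓ₂: solving the 2×2 system gives (x, y) = (197/9, -98/9).
Substitute into ℓ₃: (-7)(197/9) + (-6)(-98/9) = -791/9.
But ℓ₃ requires -88 ≠ -791/9, so the three lines have no common point.

No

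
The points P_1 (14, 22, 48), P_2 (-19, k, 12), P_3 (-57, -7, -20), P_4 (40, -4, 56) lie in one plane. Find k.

-1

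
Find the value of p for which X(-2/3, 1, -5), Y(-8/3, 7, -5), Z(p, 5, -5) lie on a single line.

-2

Direction XY = (-2, 6, 0). From the y-coordinate of Z, the parameter along the line is τ = (5 − 1)/6 = 2/3.
Then p = (-2/3) + 2/3·(-2) = -2.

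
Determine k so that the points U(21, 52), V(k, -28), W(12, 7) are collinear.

5

The three points are collinear iff det[UV; UW] = 0.
This determinant is linear in k: (-45)k + (225) = 0, so k = 5.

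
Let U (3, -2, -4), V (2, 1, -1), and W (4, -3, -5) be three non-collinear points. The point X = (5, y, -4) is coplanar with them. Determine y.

-2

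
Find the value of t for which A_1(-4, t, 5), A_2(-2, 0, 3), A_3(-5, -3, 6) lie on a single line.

Collinearity requires A_1A_2 × A_1A_3 = 0; each component is linear in t.
The x-component gives (-3)t + (-6) = 0, so t = -2.
The remaining components then also vanish.

-2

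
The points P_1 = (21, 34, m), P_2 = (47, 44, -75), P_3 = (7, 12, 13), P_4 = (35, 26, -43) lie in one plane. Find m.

-25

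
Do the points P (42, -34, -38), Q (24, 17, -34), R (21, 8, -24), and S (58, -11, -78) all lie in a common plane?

Yes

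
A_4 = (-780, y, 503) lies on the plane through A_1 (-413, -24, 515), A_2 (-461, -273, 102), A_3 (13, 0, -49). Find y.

Coplanarity requires A_1A_2 · (A_1A_3 × A_1A_4) = 0.
A_1A_2 = (-48, -249, -413), A_1A_3 = (426, 24, -564); the triple product is linear in y with coefficient -203010 and constant term -61309020.
Setting it to zero: y = -302.

-302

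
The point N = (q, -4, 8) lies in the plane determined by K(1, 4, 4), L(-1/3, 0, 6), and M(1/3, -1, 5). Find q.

-5/3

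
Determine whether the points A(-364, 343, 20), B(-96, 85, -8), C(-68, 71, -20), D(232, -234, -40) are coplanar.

The four points are coplanar iff the 3×3 determinant with rows AB, AC, AD is zero.
Rows: (268, -258, -28), (296, -272, -40), (596, -577, -60).
Expanding along the first row: (268)(-6760) − (-258)(6080) + (-28)(-8680) = 0.
Zero determinant ⇒ coplanar.

Yes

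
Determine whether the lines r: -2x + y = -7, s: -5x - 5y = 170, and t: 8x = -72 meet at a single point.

Yes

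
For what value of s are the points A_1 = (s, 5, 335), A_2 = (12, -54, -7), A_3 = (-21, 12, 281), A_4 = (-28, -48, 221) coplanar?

-33

The points are coplanar iff A_1A_2 · (A_1A_3 × A_1A_4) = 0.
Expanding, this is linear in s: (-13320)s + (-439560) = 0.
So s = -33.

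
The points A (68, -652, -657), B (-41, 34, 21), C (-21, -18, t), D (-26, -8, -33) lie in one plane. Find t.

Normal to plane ABD: n = (-8568, 4284, -5712); plane equation n·P = 376992.
Requiring n·C = 376992: (-5712)t + (102816) = 376992.
So t = -48.

-48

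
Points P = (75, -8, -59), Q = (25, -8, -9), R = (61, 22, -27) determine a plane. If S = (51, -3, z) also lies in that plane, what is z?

A normal to the plane is n = PQ × PR = (-1500, 900, -1500).
S lies in the plane iff n · PS = 0.
This gives (-1500)z + (-48000) = 0, so z = -32.

-32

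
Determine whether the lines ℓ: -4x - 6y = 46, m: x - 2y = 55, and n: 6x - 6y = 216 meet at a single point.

Yes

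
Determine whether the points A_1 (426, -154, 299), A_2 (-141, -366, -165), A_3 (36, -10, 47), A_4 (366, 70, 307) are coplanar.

A normal to the plane through A_1, A_2, A_3 is n = A_1A_2 × A_1A_3 = (120240, 38076, -164328).
The plane has equation n·P = -3775536. For A_4: n·A_4 = -3775536.
Equal, so A_4 lies in the plane and all four are coplanar.

Yes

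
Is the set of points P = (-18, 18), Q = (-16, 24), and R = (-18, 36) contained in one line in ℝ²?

No

PQ = (2, 6), PR = (0, 18).
If collinear, PR would be a scalar multiple of PQ. But (2)·(18) ≠ (6)·(0) (difference 36), so they are not parallel; the points are not collinear.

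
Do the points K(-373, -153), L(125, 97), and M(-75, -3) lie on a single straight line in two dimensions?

KL = (498, 250), KM = (298, 150).
det[KL; KM] = (498)(150) − (250)(298) = 200.
The determinant is nonzero, so they are not collinear.

No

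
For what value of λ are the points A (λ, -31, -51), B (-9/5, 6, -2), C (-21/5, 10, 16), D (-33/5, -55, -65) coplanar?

-13/5

The points are coplanar iff AB · (AC × AD) = 0.
Expanding, this is linear in λ: (-846)λ + (-10998/5) = 0.
So λ = -13/5.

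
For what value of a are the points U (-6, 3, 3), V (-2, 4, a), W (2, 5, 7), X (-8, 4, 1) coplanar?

5

Normal to plane UWX: n = (-8, 8, 12); plane equation n·P = 108.
Requiring n·V = 108: (12)a + (48) = 108.
So a = 5.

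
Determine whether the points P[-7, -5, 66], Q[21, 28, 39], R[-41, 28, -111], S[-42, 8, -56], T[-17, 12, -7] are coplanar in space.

Yes

The plane through P, Q, R has normal n = PQ × PR = (-4950, 5874, 2046) and equation n·X = 140316.
Checking the remaining points: n·S = 140316, n·T = 140316.
All equal 140316, so all 5 points lie in one plane.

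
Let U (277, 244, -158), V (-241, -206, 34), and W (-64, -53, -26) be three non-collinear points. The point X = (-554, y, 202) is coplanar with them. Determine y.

Coplanarity requires UV · (UW × UX) = 0.
UV = (-518, -450, 192), UW = (-341, -297, 132); the triple product is linear in y with coefficient 2904 and constant term 1408440.
Setting it to zero: y = -485.

-485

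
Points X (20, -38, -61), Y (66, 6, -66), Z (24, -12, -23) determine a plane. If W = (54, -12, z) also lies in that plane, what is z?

A normal to the plane is n = XY × XZ = (1802, -1768, 1020).
W lies in the plane iff n · XW = 0.
This gives (1020)z + (77520) = 0, so z = -76.

-76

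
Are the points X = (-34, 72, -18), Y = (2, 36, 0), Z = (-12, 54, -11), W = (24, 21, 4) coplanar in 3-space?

The four points are coplanar iff the 3×3 determinant with rows XY, XZ, XW is zero.
Rows: (36, -36, 18), (22, -18, 7), (58, -51, 22).
Expanding along the first row: (36)(-39) − (-36)(78) + (18)(-78) = 0.
Zero determinant ⇒ coplanar.

Yes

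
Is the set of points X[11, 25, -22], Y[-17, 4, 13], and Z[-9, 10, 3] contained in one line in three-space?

Yes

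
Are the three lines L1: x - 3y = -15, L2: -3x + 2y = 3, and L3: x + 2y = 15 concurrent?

Lines aᵢx + bᵢy = cᵢ with pairwise distinct directions are concurrent exactly when det[aᵢ bᵢ cᵢ] = 0.
Here the determinant is 0.
It vanishes, so the lines are concurrent at (3, 6).

Yes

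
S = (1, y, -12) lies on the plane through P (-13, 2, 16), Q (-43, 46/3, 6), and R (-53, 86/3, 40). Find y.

-12

The plane through P, Q, R has equation (1760/3)x + 1120y − (800/3)z = -28960/3.
Substituting S: (1120)y + (11360/3) = -28960/3, so y = -12.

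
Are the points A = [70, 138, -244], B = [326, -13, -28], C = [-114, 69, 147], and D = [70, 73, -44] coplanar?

Yes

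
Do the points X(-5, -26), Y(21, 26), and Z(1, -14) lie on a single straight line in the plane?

XY = (26, 52), XZ = (6, 12).
Twice the signed area of △XYZ is (26)(12) − (52)(6) = 0.
The triangle is degenerate (zero area), so the points are collinear.

Yes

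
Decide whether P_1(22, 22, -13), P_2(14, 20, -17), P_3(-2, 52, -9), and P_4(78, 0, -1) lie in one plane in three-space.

Yes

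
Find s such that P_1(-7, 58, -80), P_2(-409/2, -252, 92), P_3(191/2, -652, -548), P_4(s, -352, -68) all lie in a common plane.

-259/2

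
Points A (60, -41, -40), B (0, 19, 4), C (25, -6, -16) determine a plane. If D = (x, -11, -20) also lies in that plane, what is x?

The plane through A, B, C has equation −100x − 100y = -1900.
Substituting D: (-100)x + (1100) = -1900, so x = 30.

30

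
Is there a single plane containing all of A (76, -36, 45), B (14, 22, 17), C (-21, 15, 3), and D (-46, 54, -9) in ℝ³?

A normal to the plane through A, B, C is n = AB × AC = (-1008, 112, 2464).
The plane has equation n·P = 30240. For D: n·D = 30240.
Equal, so D lies in the plane and all four are coplanar.

Yes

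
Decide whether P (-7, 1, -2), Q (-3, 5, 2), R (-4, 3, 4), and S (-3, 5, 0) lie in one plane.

No

A normal to the plane through P, Q, R is n = PQ × PR = (16, -12, -4).
The plane has equation n·X = -116. For S: n·S = -108.
-108 ≠ -116, so S is off the plane.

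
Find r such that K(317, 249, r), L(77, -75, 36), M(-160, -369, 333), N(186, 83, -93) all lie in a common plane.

Coplanarity ⇔ det[KL; KM; KN] = 0.
Expanding, this is linear in r: (5400)r + (1382400) = 0.
So r = -256.

-256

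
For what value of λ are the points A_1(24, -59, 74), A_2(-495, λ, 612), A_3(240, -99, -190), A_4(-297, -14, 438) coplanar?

-12

Normal to plane A_1A_3A_4: n = (-2680, 6120, -3120); plane equation n·P = -656280.
Requiring n·A_2 = -656280: (6120)λ + (-582840) = -656280.
So λ = -12.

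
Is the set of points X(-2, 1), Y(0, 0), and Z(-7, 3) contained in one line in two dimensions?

XY = (2, -1), XZ = (-5, 2).
det[XY; XZ] = (2)(2) − (-1)(-5) = -1.
The determinant is nonzero, so they are not collinear.

No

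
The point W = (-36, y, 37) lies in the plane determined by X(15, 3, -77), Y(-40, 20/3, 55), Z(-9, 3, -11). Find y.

The plane through X, Y, Z has equation 242x + 462y + 88z = -1760.
Substituting W: (462)y + (-5456) = -1760, so y = 8.

8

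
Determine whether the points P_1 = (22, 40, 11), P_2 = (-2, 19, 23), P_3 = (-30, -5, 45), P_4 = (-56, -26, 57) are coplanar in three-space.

No

A normal to the plane through P_1, P_2, P_3 is n = P_1P_2 × P_1P_3 = (-174, 192, -12).
The plane has equation n·P = 3720. For P_4: n·P_4 = 4068.
4068 ≠ 3720, so P_4 is off the plane.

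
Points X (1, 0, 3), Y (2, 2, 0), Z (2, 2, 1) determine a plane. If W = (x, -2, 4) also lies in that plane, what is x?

0

The plane through X, Y, Z has equation 2x − 1y = 2.
Substituting W: (2)x + (2) = 2, so x = 0.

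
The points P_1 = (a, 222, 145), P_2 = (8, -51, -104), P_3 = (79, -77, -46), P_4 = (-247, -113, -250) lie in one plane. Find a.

543

Coplanarity ⇔ det[P_1P_2; P_1P_3; P_1P_4] = 0.
Expanding, this is linear in a: (-7392)a + (4013856) = 0.
So a = 543.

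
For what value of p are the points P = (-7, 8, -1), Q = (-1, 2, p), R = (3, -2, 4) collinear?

2

Collinearity requires PQ × PR = 0; each component is linear in p.
The x-component gives (10)p + (-20) = 0, so p = 2.
The remaining components then also vanish.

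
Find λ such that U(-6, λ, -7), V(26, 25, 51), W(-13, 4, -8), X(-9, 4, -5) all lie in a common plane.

1

Coplanarity ⇔ det[UV; UW; UX] = 0.
Expanding, this is linear in λ: (119)λ + (-119) = 0.
So λ = 1.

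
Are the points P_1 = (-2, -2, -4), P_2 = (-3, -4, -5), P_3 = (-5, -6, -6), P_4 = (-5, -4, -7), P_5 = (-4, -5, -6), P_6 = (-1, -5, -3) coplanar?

No

The plane through P_1, P_2, P_3 has normal n = P_1P_2 × P_1P_3 = (0, 1, -2) and equation n·P = 6.
Checking the remaining points: n·P_4 = 10, n·P_5 = 7, n·P_6 = 1.
Since n·P_4 = 10 ≠ 6, P_4 is off the plane and the points are not all coplanar.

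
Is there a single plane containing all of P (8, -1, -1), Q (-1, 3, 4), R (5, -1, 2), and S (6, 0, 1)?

No

The four points are coplanar iff the 3×3 determinant with rows PQ, PR, PS is zero.
Rows: (-9, 4, 5), (-3, 0, 3), (-2, 1, 2).
Expanding along the first row: (-9)(-3) − (4)(0) + (5)(-3) = 12.
Nonzero ⇒ not coplanar.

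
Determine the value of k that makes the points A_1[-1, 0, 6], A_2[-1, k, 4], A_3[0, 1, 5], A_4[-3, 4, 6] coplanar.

Normal to plane A_1A_3A_4: n = (4, 2, 6); plane equation n·P = 32.
Requiring n·A_2 = 32: (2)k + (20) = 32.
So k = 6.

6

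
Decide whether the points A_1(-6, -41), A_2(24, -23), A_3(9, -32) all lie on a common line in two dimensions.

Yes

A_1A_2 = (30, 18), A_1A_3 = (15, 9).
Checking proportionality: A_1A_3 = 1/2·A_1A_2, so the vectors are parallel and the points are collinear.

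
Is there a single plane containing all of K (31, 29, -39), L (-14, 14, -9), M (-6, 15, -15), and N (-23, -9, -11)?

Yes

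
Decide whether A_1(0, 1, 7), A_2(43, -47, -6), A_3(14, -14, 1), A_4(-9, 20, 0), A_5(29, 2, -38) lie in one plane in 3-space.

No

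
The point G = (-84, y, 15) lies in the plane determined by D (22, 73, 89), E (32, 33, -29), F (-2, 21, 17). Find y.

The plane through D, E, F has equation −3256x + 3552y − 1480z = 55944.
Substituting G: (3552)y + (251304) = 55944, so y = -55.

-55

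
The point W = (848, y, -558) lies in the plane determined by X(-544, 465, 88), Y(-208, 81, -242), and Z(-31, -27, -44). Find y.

A normal to the plane is n = XY × XZ = (-111672, -124938, 31680).
W lies in the plane iff n · XW = 0.
This gives (-124938)y + (-117816534) = 0, so y = -943.

-943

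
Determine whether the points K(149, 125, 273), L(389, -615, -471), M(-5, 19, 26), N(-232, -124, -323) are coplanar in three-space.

The four points are coplanar iff the 3×3 determinant with rows KL, KM, KN is zero.
Rows: (240, -740, -744), (-154, -106, -247), (-381, -249, -596).
Expanding along the first row: (240)(1673) − (-740)(-2323) + (-744)(-2040) = 200260.
Nonzero ⇒ not coplanar.

No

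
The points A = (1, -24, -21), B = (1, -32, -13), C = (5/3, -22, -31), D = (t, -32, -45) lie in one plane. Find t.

11/3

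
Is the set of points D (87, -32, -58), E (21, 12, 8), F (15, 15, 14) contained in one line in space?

No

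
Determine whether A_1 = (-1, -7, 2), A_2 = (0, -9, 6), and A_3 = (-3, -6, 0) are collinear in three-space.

A_1A_2 = (1, -2, 4), A_1A_3 = (-2, 1, -2).
Comparing components 3 and 1: (4)(-2) − (1)(-2) = -6 ≠ 0, so A_1A_2 and A_1A_3 are not parallel and the points are not collinear.

No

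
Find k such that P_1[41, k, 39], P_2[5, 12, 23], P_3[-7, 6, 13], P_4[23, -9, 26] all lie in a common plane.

-5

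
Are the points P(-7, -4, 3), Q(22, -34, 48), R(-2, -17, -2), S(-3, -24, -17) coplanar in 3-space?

With P as base: PQ = (29, -30, 45), PR = (5, -13, -5), PS = (4, -20, -20).
PR × PS = (160, 80, -48).
PQ · (PR × PS) = 80.
Since 80 ≠ 0, the four points are not coplanar.

No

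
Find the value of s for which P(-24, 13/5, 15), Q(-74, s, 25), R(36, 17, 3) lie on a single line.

-47/5

Collinearity requires PQ × PR = 0; each component is linear in s.
The x-component gives (-12)s + (-564/5) = 0, so s = -47/5.
The remaining components then also vanish.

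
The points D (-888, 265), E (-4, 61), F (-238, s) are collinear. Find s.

115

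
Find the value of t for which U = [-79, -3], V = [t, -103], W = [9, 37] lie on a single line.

The three points are collinear iff det[UV; UW] = 0.
This determinant is linear in t: (40)t + (11960) = 0, so t = -299.

-299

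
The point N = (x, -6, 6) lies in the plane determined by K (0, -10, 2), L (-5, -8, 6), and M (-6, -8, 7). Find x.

Coplanarity requires KL · (KM × KN) = 0.
KL = (-5, 2, 4), KM = (-6, 2, 5); the triple product is linear in x with coefficient 2 and constant term 12.
Setting it to zero: x = -6.

-6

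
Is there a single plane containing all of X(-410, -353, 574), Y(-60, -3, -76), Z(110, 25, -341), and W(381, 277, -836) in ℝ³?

The four points are coplanar iff the 3×3 determinant with rows XY, XZ, XW is zero.
Rows: (350, 350, -650), (520, 378, -915), (791, 630, -1410).
Expanding along the first row: (350)(43470) − (350)(-9435) + (-650)(28602) = -74550.
Nonzero ⇒ not coplanar.

No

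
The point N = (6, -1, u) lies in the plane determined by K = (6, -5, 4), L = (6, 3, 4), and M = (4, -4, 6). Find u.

Coplanarity requires KL · (KM × KN) = 0.
KL = (0, 8, 0), KM = (-2, 1, 2); the triple product is linear in u with coefficient 16 and constant term -64.
Setting it to zero: u = 4.

4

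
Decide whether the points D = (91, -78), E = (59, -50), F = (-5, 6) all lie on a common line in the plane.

DE = (-32, 28), DF = (-96, 84).
det[DE; DF] = (-32)(84) − (28)(-96) = 0.
The determinant is zero, so the points are collinear.

Yes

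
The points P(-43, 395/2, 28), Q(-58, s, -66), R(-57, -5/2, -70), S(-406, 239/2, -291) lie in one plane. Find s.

Normal to plane PRS: n = (56156, 31108, -71508); plane equation n·X = 1726898.
Requiring n·Q = 1726898: (31108)s + (1462480) = 1726898.
So s = 17/2.

17/2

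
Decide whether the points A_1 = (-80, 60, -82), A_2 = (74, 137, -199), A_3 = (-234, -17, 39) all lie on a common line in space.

No

A_1A_2 = (154, 77, -117), A_1A_3 = (-154, -77, 121).
A_1A_2 × A_1A_3 = (308, -616, 0).
The cross product is nonzero, so the points do not lie on one line.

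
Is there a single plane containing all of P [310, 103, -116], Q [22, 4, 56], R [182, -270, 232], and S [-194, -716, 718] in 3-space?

The four points are coplanar iff the 3×3 determinant with rows PQ, PR, PS is zero.
Rows: (-288, -99, 172), (-128, -373, 348), (-504, -819, 834).
Expanding along the first row: (-288)(-26070) − (-99)(68640) + (172)(-83160) = 0.
Zero determinant ⇒ coplanar.

Yes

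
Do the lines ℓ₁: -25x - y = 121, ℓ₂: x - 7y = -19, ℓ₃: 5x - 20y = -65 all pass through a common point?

Lines aᵢx + bᵢy = cᵢ with pairwise distinct directions are concurrent exactly when det[aᵢ bᵢ cᵢ] = 0.
Here the determinant is -30.
Nonzero, so no common point exists.

No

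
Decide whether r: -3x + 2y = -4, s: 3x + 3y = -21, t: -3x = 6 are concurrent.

Intersecting r and s: solving the 2×2 system gives (x, y) = (-2, -5).
Substitute into t: (-3)(-2) + (0)(-5) = 6.
This equals 6, so (-2, -5) lies on all three lines and they are concurrent.

Yes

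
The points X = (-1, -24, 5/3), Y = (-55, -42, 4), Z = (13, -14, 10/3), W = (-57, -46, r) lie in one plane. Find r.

8/3

Normal to plane XYZ: n = (-160/3, 368/3, -288); plane equation n·P = -10112/3.
Requiring n·W = -10112/3: (-288)r + (-7808/3) = -10112/3.
So r = 8/3.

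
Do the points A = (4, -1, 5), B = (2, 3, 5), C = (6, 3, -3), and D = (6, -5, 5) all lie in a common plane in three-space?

Yes

The four points are coplanar iff the 3×3 determinant with rows AB, AC, AD is zero.
Rows: (-2, 4, 0), (2, 4, -8), (2, -4, 0).
Expanding along the first row: (-2)(-32) − (4)(16) + (0)(-16) = 0.
Zero determinant ⇒ coplanar.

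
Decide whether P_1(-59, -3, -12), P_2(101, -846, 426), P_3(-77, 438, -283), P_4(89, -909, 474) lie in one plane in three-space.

Yes

With P_1 as base: P_1P_2 = (160, -843, 438), P_1P_3 = (-18, 441, -271), P_1P_4 = (148, -906, 486).
P_1P_3 × P_1P_4 = (-31200, -31360, -48960).
P_1P_2 · (P_1P_3 × P_1P_4) = 0.
The scalar triple product vanishes, so the four points are coplanar.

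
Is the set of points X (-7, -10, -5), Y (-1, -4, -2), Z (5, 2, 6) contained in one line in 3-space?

No

XY = (6, 6, 3), XZ = (12, 12, 11).
XY × XZ = (30, -30, 0).
The cross product is nonzero, so the points do not lie on one line.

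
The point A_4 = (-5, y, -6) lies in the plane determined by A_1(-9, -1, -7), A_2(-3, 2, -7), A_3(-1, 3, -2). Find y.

1

The plane through A_1, A_2, A_3 has equation 15x − 30y = -105.
Substituting A_4: (-30)y + (-75) = -105, so y = 1.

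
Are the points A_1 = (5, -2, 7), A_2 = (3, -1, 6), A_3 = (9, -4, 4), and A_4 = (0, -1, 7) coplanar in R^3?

With A_1 as base: A_1A_2 = (-2, 1, -1), A_1A_3 = (4, -2, -3), A_1A_4 = (-5, 1, 0).
A_1A_3 × A_1A_4 = (3, 15, -6).
A_1A_2 · (A_1A_3 × A_1A_4) = 15.
Since 15 ≠ 0, the four points are not coplanar.

No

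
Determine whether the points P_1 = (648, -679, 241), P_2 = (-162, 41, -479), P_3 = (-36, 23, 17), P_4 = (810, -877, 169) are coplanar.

No

The four points are coplanar iff the 3×3 determinant with rows P_1P_2, P_1P_3, P_1P_4 is zero.
Rows: (-810, 720, -720), (-684, 702, -224), (162, -198, -72).
Expanding along the first row: (-810)(-94896) − (720)(85536) + (-720)(21708) = -349920.
Nonzero ⇒ not coplanar.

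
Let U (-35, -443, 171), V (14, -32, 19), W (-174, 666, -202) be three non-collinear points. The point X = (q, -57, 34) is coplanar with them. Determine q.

-31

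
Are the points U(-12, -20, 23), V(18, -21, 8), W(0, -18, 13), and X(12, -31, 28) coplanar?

Yes

With U as base: UV = (30, -1, -15), UW = (12, 2, -10), UX = (24, -11, 5).
UW × UX = (-100, -300, -180).
UV · (UW × UX) = 0.
The scalar triple product vanishes, so the four points are coplanar.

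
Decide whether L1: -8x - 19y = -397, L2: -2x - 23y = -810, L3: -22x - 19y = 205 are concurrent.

No

The three lines meet at one point iff the augmented coefficient matrix [aᵢ bᵢ cᵢ] has rank < 3, i.e. its determinant vanishes.
Here the determinant is 266.
Nonzero, so no common point exists.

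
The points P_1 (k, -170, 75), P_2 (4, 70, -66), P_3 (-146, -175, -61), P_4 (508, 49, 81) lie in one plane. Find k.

Coplanarity ⇔ det[P_1P_2; P_1P_3; P_1P_4] = 0.
Expanding, this is linear in k: (35910)k + (-12101670) = 0.
So k = 337.

337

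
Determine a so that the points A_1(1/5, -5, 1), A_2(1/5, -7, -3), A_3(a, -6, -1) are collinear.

1/5

Direction A_1A_2 = (0, -2, -4). From the y-coordinate of A_3, the parameter along the line is τ = (-6 − (-5))/(-2) = 1/2.
Then a = 1/5 + 1/2·(0) = 1/5.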